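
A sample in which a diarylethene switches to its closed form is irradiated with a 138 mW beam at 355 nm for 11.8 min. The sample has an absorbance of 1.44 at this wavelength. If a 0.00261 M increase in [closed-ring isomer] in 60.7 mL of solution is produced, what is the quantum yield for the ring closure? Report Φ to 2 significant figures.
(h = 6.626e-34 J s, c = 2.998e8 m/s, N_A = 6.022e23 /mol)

Φ = 0.57

Product: (0.00261 M)(0.0607 L) = 1.584e-4 mol.
Photon energy at 355 nm: hc/λ = (6.626e-34)(2.998e8)/(355e-9) = 5.596e-19 J.
Energy delivered: (138 mW)(708 s) = 97.70 J.
Photons incident: 97.70 / 5.596e-19 = 1.746e20, i.e. 1.746e20/6.022e23 = 2.899e-4 mol.
Fraction absorbed: 1 − 10^(−1.44) = 0.9637.
Photons absorbed: 0.9637 × 2.899e-4 = 2.794e-4 mol.
Φ = 1.584e-4 mol / 2.794e-4 mol photons = 0.57.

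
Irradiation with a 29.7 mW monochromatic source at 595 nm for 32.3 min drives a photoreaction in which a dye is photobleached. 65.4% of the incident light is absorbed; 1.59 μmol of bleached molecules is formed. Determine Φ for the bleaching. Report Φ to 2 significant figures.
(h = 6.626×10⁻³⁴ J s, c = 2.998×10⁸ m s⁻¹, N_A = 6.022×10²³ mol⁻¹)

Product: 1.59 μmol = 1.59×10⁻⁶ mol.
Photon energy at 595 nm: hc/λ = (6.626×10⁻³⁴)(2.998×10⁸)/(595×10⁻⁹) = 3.339×10⁻¹⁹ J.
Energy delivered: (29.7 mW)(1938 s) = 57.56 J.
Photons incident: 57.56 / 3.339×10⁻¹⁹ = 1.724×10²⁰, i.e. 1.724×10²⁰/6.022×10²³ = 2.863×10⁻⁴ mol.
Photons absorbed: 0.654 × 2.863×10⁻⁴ = 1.872×10⁻⁴ mol.
Φ = 1.59×10⁻⁶ mol / 1.872×10⁻⁴ mol photons = 0.0085.

Φ = 0.0085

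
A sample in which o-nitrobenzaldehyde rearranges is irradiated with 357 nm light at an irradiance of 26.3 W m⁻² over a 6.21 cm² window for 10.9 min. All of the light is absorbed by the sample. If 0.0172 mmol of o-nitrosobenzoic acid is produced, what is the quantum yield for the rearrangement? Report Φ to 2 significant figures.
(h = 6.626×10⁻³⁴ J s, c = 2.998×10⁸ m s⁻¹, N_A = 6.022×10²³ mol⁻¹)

Product: 0.0172 mmol = 1.72×10⁻⁵ mol.
Photon energy at 357 nm: hc/λ = (6.626×10⁻³⁴)(2.998×10⁸)/(357×10⁻⁹) = 5.564×10⁻¹⁹ J.
Energy delivered: (26.3 W m⁻²)(6.21×10⁻⁴ m²)(654 s) = 10.68 J.
Photons incident: 10.68 / 5.564×10⁻¹⁹ = 1.919×10¹⁹, i.e. 1.919×10¹⁹/6.022×10²³ = 3.187×10⁻⁵ mol.
Φ = 1.72×10⁻⁵ mol / 3.187×10⁻⁵ mol photons = 0.54.

Φ = 0.54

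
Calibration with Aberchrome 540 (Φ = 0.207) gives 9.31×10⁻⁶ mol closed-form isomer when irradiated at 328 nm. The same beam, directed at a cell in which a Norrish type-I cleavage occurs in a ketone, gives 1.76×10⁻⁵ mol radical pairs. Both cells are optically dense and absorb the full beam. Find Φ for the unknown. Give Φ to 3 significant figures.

Photons absorbed by the actinometer: 9.31×10⁻⁶ / 0.207 = 4.498×10⁻⁵ mol.
Φ(unknown) = 1.76×10⁻⁵ / 4.498×10⁻⁵ = 0.391.

Φ = 0.391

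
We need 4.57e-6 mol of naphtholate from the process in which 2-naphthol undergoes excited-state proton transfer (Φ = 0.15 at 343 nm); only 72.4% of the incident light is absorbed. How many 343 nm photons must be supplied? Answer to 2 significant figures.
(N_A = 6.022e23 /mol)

Photons that must be absorbed: 4.57e-6 / 0.15 = 3.047e-5 mol.
Incident photons needed: 3.047e-5 / 0.724 = 4.209e-5 mol.
Photon count: 4.209e-5 × 6.022e23 = 2.5e19.

2.5e19 photons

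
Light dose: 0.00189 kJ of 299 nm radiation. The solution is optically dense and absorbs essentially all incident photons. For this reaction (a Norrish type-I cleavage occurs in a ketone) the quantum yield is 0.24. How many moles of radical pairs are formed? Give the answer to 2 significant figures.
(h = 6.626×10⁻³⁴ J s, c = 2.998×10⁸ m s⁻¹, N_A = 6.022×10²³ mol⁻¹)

Photon energy at 299 nm: hc/λ = (6.626×10⁻³⁴)(2.998×10⁸)/(299×10⁻⁹) = 6.644×10⁻¹⁹ J.
Incident energy: 0.00189 kJ = 1.89 J.
Photons incident: 1.89 / 6.644×10⁻¹⁹ = 2.845×10¹⁸, i.e. 2.845×10¹⁸/6.022×10²³ = 4.724×10⁻⁶ mol.
Product: Φ × n_abs = 0.24 × 4.724×10⁻⁶ = 1.134×10⁻⁶ mol.

1.1×10⁻⁶ mol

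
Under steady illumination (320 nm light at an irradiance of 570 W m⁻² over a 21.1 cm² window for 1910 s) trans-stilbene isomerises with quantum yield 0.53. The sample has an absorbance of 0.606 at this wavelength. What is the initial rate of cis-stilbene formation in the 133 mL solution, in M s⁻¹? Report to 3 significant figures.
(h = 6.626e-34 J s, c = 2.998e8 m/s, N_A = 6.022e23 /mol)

Photon energy at 320 nm: hc/λ = (6.626e-34)(2.998e8)/(320e-9) = 6.208e-19 J.
Energy delivered: (570 W m⁻²)(21.1e-4 m²)(1910 s) = 2297 J.
Photons incident: 2297 / 6.208e-19 = 3.700e21, i.e. 3.700e21/6.022e23 = 0.006144 mol.
Fraction absorbed: 1 − 10^(−0.606) = 0.7523.
Photons absorbed: 0.7523 × 0.006144 = 0.004622 mol.
Product formed: 0.53 × 0.004622 = 0.002450 mol.
Rate: 0.002450 mol / (1910 s × 0.133 L) = 9.64e-6 M s⁻¹.

9.64e-6 M s⁻¹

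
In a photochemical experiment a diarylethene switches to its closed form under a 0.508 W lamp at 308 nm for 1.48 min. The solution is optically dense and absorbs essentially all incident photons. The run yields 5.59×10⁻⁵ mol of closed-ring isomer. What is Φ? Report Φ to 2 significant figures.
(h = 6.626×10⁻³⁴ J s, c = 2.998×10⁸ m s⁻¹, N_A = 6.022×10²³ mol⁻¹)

Photon energy at 308 nm: hc/λ = (6.626×10⁻³⁴)(2.998×10⁸)/(308×10⁻⁹) = 6.450×10⁻¹⁹ J.
Energy delivered: (0.508 W)(88.8 s) = 45.11 J.
Photons incident: 45.11 / 6.450×10⁻¹⁹ = 6.994×10¹⁹, i.e. 6.994×10¹⁹/6.022×10²³ = 1.161×10⁻⁴ mol.
Φ = 5.59×10⁻⁵ mol / 1.161×10⁻⁴ mol photons = 0.48.

Φ = 0.48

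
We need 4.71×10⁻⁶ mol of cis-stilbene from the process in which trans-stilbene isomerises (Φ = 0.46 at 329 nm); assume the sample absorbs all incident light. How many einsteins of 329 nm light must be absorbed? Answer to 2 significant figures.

1.0×10⁻⁵ einstein

Photons that must be absorbed: 4.71×10⁻⁶ / 0.46 = 1.024×10⁻⁵ mol.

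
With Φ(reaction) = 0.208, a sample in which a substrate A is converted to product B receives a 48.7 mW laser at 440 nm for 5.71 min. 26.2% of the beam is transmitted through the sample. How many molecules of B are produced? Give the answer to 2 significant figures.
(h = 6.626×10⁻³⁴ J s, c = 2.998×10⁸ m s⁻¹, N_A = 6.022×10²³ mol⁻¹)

Photon energy at 440 nm: hc/λ = (6.626×10⁻³⁴)(2.998×10⁸)/(440×10⁻⁹) = 4.515×10⁻¹⁹ J.
Energy delivered: (48.7 mW)(342.6 s) = 16.68 J.
Photons incident: 16.68 / 4.515×10⁻¹⁹ = 3.694×10¹⁹, i.e. 3.694×10¹⁹/6.022×10²³ = 6.134×10⁻⁵ mol.
Fraction absorbed: 1 − 26.2/100 = 0.7380.
Photons absorbed: 0.7380 × 6.134×10⁻⁵ = 4.527×10⁻⁵ mol.
Product: Φ × n_abs = 0.208 × 4.527×10⁻⁵ = 9.416×10⁻⁶ mol.
As a count: 9.416×10⁻⁶ × 6.022×10²³ = 5.7×10¹⁸.

5.7×10¹⁸ molecules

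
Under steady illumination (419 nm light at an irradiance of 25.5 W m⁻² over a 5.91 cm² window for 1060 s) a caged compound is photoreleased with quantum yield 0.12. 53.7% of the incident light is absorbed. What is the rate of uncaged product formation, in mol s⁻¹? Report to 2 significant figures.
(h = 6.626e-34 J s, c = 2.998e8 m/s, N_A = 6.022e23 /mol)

3.4e-9 mol s⁻¹

Photon energy at 419 nm: hc/λ = (6.626e-34)(2.998e8)/(419e-9) = 4.741e-19 J.
Energy delivered: (25.5 W m⁻²)(5.91e-4 m²)(1060 s) = 15.97 J.
Photons incident: 15.97 / 4.741e-19 = 3.368e19, i.e. 3.368e19/6.022e23 = 5.593e-5 mol.
Photons absorbed: 0.537 × 5.593e-5 = 3.003e-5 mol.
Product formed: 0.12 × 3.003e-5 = 3.604e-6 mol.
Rate: 3.604e-6 / 1060 s = 3.4e-9 mol s⁻¹.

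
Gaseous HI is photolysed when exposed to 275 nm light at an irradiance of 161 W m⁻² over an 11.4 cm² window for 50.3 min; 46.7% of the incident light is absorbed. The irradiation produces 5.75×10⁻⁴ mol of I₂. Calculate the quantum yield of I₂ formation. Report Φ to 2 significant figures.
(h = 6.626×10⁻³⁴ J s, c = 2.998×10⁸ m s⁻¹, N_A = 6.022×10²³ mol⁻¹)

Φ = 0.97

Photon energy at 275 nm: hc/λ = (6.626×10⁻³⁴)(2.998×10⁸)/(275×10⁻⁹) = 7.224×10⁻¹⁹ J.
Energy delivered: (161 W m⁻²)(11.4×10⁻⁴ m²)(3018 s) = 553.9 J.
Photons incident: 553.9 / 7.224×10⁻¹⁹ = 7.667×10²⁰, i.e. 7.667×10²⁰/6.022×10²³ = 0.001273 mol.
Photons absorbed: 0.467 × 0.001273 = 5.945×10⁻⁴ mol.
Φ = 5.75×10⁻⁴ mol / 5.945×10⁻⁴ mol photons = 0.97.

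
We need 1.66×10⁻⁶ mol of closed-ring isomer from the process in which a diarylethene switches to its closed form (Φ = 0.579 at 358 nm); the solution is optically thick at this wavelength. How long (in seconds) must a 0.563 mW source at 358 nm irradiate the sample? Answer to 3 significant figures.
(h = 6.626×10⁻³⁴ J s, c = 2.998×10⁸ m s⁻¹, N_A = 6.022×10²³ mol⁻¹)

Photons that must be absorbed: 1.66×10⁻⁶ / 0.579 = 2.867×10⁻⁶ mol.
Photon energy: hc/λ = 5.549×10⁻¹⁹ J; per mole, 3.342×10⁵ J mol⁻¹.
Energy required: 2.867×10⁻⁶ × 3.342×10⁵ = 0.9582 J.
Time: 0.9582 J / 0.000563 W = 1700 s.

t ≈ 1700 s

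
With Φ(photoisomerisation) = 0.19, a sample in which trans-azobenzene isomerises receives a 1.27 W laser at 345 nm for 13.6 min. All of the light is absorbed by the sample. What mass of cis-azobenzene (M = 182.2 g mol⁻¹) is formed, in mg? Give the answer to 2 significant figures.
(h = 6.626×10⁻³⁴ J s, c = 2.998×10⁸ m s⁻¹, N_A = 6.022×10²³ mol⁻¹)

Photon energy at 345 nm: hc/λ = (6.626×10⁻³⁴)(2.998×10⁸)/(345×10⁻⁹) = 5.758×10⁻¹⁹ J.
Energy delivered: (1.27 W)(816 s) = 1036 J.
Photons incident: 1036 / 5.758×10⁻¹⁹ = 1.799×10²¹, i.e. 1.799×10²¹/6.022×10²³ = 0.002987 mol.
Product: Φ × n_abs = 0.19 × 0.002987 = 5.675×10⁻⁴ mol.
Mass: 5.675×10⁻⁴ × 182.2 = 0.1034 g = 100 mg.

100 mg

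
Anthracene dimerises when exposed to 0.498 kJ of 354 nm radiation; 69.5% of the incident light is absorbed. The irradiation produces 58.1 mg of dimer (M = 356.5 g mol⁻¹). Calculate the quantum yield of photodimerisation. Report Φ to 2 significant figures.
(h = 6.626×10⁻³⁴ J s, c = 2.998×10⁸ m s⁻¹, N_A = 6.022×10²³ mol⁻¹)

Φ = 0.16

Product: 58.1 mg / 356.5 g mol⁻¹ = 1.630×10⁻⁴ mol.
Photon energy at 354 nm: hc/λ = (6.626×10⁻³⁴)(2.998×10⁸)/(354×10⁻⁹) = 5.612×10⁻¹⁹ J.
Incident energy: 0.498 kJ = 498 J.
Photons incident: 498 / 5.612×10⁻¹⁹ = 8.874×10²⁰, i.e. 8.874×10²⁰/6.022×10²³ = 0.001474 mol.
Photons absorbed: 0.695 × 0.001474 = 0.001024 mol.
Φ = 1.630×10⁻⁴ mol / 0.001024 mol photons = 0.16.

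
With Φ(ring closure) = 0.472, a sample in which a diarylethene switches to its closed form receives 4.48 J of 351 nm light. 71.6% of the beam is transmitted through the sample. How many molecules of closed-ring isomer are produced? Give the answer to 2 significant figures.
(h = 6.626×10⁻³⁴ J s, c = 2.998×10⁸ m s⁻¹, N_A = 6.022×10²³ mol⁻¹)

1.1×10¹⁸ molecules

Photon energy at 351 nm: hc/λ = (6.626×10⁻³⁴)(2.998×10⁸)/(351×10⁻⁹) = 5.659×10⁻¹⁹ J.
Photons incident: 4.48 / 5.659×10⁻¹⁹ = 7.917×10¹⁸, i.e. 7.917×10¹⁸/6.022×10²³ = 1.315×10⁻⁵ mol.
Fraction absorbed: 1 − 71.6/100 = 0.2840.
Photons absorbed: 0.2840 × 1.315×10⁻⁵ = 3.735×10⁻⁶ mol.
Product: Φ × n_abs = 0.472 × 3.735×10⁻⁶ = 1.763×10⁻⁶ mol.
As a count: 1.763×10⁻⁶ × 6.022×10²³ = 1.1×10¹⁸.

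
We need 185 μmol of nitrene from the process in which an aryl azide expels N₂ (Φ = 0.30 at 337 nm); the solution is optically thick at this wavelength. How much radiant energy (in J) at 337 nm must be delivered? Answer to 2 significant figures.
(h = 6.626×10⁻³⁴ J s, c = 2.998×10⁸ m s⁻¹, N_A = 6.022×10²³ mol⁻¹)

220 J

Product: 185 μmol = 1.85×10⁻⁴ mol.
Photons that must be absorbed: 1.85×10⁻⁴ / 0.30 = 6.167×10⁻⁴ mol.
Photon energy: hc/λ = 5.895×10⁻¹⁹ J; per mole, 3.550×10⁵ J mol⁻¹.
Energy required: 6.167×10⁻⁴ × 3.550×10⁵ = 220 J.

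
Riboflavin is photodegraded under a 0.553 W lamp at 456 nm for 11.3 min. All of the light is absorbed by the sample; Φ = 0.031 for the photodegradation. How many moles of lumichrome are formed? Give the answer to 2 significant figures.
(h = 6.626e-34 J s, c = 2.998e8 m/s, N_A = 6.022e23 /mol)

Photon energy at 456 nm: hc/λ = (6.626e-34)(2.998e8)/(456e-9) = 4.356e-19 J.
Energy delivered: (0.553 W)(678 s) = 374.9 J.
Photons incident: 374.9 / 4.356e-19 = 8.607e20, i.e. 8.607e20/6.022e23 = 0.001429 mol.
Product: Φ × n_abs = 0.031 × 0.001429 = 4.430e-5 mol.

4.4e-5 mol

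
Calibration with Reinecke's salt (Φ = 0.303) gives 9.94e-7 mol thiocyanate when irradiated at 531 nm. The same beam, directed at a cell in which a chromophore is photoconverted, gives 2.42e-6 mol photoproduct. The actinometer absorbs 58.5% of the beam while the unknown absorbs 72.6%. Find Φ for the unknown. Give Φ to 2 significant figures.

Φ = 0.59

Photons absorbed by the actinometer: 9.94e-7 / 0.303 = 3.281e-6 mol.
Incident flux: 3.281e-6 / 0.585 = 5.609e-6 einstein.
Absorbed by unknown: 0.726 × 5.609e-6 = 4.072e-6 mol.
Φ(unknown) = 2.42e-6 / 4.072e-6 = 0.59.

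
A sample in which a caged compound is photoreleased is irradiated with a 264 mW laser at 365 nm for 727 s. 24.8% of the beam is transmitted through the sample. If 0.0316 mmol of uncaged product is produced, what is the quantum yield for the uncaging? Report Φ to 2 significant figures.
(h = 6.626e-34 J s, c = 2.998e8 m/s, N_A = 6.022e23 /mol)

Product: 0.0316 mmol = 3.16e-5 mol.
Photon energy at 365 nm: hc/λ = (6.626e-34)(2.998e8)/(365e-9) = 5.442e-19 J.
Energy delivered: (264 mW)(727 s) = 191.9 J.
Photons incident: 191.9 / 5.442e-19 = 3.526e20, i.e. 3.526e20/6.022e23 = 5.855e-4 mol.
Fraction absorbed: 1 − 24.8/100 = 0.7520.
Photons absorbed: 0.7520 × 5.855e-4 = 4.403e-4 mol.
Φ = 3.16e-5 mol / 4.403e-4 mol photons = 0.072.

Φ = 0.072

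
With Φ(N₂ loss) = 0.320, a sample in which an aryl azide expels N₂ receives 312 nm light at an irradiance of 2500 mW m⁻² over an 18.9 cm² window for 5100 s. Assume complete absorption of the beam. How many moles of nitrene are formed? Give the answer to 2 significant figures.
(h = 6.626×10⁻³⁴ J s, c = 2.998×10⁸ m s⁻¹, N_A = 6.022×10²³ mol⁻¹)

Photon energy at 312 nm: hc/λ = (6.626×10⁻³⁴)(2.998×10⁸)/(312×10⁻⁹) = 6.367×10⁻¹⁹ J.
Energy delivered: (2500 mW m⁻²)(18.9×10⁻⁴ m²)(5100 s) = 24.10 J.
Photons incident: 24.10 / 6.367×10⁻¹⁹ = 3.785×10¹⁹, i.e. 3.785×10¹⁹/6.022×10²³ = 6.285×10⁻⁵ mol.
Product: Φ × n_abs = 0.320 × 6.285×10⁻⁵ = 2.011×10⁻⁵ mol.

2.0×10⁻⁵ mol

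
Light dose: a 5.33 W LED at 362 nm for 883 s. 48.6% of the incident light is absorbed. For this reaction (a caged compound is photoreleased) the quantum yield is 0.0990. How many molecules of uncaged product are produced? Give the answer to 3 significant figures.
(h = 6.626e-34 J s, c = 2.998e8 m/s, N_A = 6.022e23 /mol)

4.13e20 molecules

Photon energy at 362 nm: hc/λ = (6.626e-34)(2.998e8)/(362e-9) = 5.487e-19 J.
Energy delivered: (5.33 W)(883 s) = 4706 J.
Photons incident: 4706 / 5.487e-19 = 8.577e21, i.e. 8.577e21/6.022e23 = 0.01424 mol.
Photons absorbed: 0.486 × 0.01424 = 0.006921 mol.
Product: Φ × n_abs = 0.0990 × 0.006921 = 6.852e-4 mol.
As a count: 6.852e-4 × 6.022e23 = 4.13e20.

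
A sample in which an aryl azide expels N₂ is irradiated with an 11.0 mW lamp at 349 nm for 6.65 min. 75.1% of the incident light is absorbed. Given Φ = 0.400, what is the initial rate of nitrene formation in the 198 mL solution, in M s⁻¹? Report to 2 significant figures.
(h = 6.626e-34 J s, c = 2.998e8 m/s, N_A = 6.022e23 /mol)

Photon energy at 349 nm: hc/λ = (6.626e-34)(2.998e8)/(349e-9) = 5.692e-19 J.
Energy delivered: (11.0 mW)(399 s) = 4.389 J.
Photons incident: 4.389 / 5.692e-19 = 7.711e18, i.e. 7.711e18/6.022e23 = 1.280e-5 mol.
Photons absorbed: 0.751 × 1.280e-5 = 9.613e-6 mol.
Product formed: 0.400 × 9.613e-6 = 3.845e-6 mol.
Rate: 3.845e-6 mol / (399 s × 0.198 L) = 4.9e-8 M s⁻¹.

4.9e-8 M s⁻¹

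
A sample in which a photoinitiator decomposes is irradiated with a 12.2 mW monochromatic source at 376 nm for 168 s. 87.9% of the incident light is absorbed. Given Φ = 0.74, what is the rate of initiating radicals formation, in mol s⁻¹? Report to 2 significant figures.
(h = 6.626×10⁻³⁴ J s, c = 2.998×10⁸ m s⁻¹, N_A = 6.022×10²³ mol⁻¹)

Photon energy at 376 nm: hc/λ = (6.626×10⁻³⁴)(2.998×10⁸)/(376×10⁻⁹) = 5.283×10⁻¹⁹ J.
Energy delivered: (12.2 mW)(168 s) = 2.050 J.
Photons incident: 2.050 / 5.283×10⁻¹⁹ = 3.880×10¹⁸, i.e. 3.880×10¹⁸/6.022×10²³ = 6.443×10⁻⁶ mol.
Photons absorbed: 0.879 × 6.443×10⁻⁶ = 5.663×10⁻⁶ mol.
Product formed: 0.74 × 5.663×10⁻⁶ = 4.191×10⁻⁶ mol.
Rate: 4.191×10⁻⁶ / 168 s = 2.5×10⁻⁸ mol s⁻¹.

2.5×10⁻⁸ mol s⁻¹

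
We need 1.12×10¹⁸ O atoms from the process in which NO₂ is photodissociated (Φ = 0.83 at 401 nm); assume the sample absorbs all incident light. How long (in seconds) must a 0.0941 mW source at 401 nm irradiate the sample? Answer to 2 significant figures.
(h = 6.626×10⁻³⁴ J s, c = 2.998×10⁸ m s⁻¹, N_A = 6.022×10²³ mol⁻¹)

t ≈ 7100 s

Product: 1.12×10¹⁸ / 6.022×10²³ = 1.860×10⁻⁶ mol.
Photons that must be absorbed: 1.860×10⁻⁶ / 0.83 = 2.241×10⁻⁶ mol.
Photon energy: hc/λ = 4.954×10⁻¹⁹ J; per mole, 2.983×10⁵ J mol⁻¹.
Energy required: 2.241×10⁻⁶ × 2.983×10⁵ = 0.6685 J.
Time: 0.6685 J / 9.41e-05 W = 7100 s.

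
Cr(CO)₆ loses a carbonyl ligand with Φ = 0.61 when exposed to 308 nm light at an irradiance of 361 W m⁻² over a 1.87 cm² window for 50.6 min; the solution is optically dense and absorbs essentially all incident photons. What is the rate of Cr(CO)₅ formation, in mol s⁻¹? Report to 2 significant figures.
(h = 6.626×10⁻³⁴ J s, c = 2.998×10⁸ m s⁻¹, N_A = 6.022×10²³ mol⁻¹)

1.1×10⁻⁷ mol s⁻¹

Photon energy at 308 nm: hc/λ = (6.626×10⁻³⁴)(2.998×10⁸)/(308×10⁻⁹) = 6.450×10⁻¹⁹ J.
Energy delivered: (361 W m⁻²)(1.87×10⁻⁴ m²)(3036 s) = 205.0 J.
Photons incident: 205.0 / 6.450×10⁻¹⁹ = 3.178×10²⁰, i.e. 3.178×10²⁰/6.022×10²³ = 5.277×10⁻⁴ mol.
Product formed: 0.61 × 5.277×10⁻⁴ = 3.219×10⁻⁴ mol.
Rate: 3.219×10⁻⁴ / 3036 s = 1.1×10⁻⁷ mol s⁻¹.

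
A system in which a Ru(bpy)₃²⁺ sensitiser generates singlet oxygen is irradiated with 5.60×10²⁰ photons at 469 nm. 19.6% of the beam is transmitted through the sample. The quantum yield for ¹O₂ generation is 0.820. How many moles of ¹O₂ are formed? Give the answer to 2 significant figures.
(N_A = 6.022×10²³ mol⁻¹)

Moles of photons: 5.60×10²⁰ / 6.022×10²³ = 9.299×10⁻⁴ mol.
Fraction absorbed: 1 − 19.6/100 = 0.8040.
Photons absorbed: 0.8040 × 9.299×10⁻⁴ = 7.476×10⁻⁴ mol.
Product: Φ × n_abs = 0.820 × 7.476×10⁻⁴ = 6.130×10⁻⁴ mol.

6.1×10⁻⁴ mol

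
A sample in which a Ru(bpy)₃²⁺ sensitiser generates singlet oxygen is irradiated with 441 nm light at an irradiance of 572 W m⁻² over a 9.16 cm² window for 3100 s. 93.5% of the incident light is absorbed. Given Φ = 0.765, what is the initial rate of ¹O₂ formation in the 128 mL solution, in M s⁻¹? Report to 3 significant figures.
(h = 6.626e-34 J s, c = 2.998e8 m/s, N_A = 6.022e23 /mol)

1.08e-5 M s⁻¹

Photon energy at 441 nm: hc/λ = (6.626e-34)(2.998e8)/(441e-9) = 4.504e-19 J.
Energy delivered: (572 W m⁻²)(9.16e-4 m²)(3100 s) = 1624 J.
Photons incident: 1624 / 4.504e-19 = 3.606e21, i.e. 3.606e21/6.022e23 = 0.005988 mol.
Photons absorbed: 0.935 × 0.005988 = 0.005599 mol.
Product formed: 0.765 × 0.005599 = 0.004283 mol.
Rate: 0.004283 mol / (3100 s × 0.128 L) = 1.08e-5 M s⁻¹.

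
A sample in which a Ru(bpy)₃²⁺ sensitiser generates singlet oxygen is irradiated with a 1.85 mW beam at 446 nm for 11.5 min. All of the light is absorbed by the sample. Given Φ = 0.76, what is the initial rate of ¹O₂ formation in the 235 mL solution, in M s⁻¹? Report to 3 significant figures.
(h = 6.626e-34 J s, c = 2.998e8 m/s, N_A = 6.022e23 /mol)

Photon energy at 446 nm: hc/λ = (6.626e-34)(2.998e8)/(446e-9) = 4.454e-19 J.
Energy delivered: (1.85 mW)(690 s) = 1.277 J.
Photons incident: 1.277 / 4.454e-19 = 2.867e18, i.e. 2.867e18/6.022e23 = 4.761e-6 mol.
Product formed: 0.76 × 4.761e-6 = 3.618e-6 mol.
Rate: 3.618e-6 mol / (690 s × 0.235 L) = 2.23e-8 M s⁻¹.

2.23e-8 M s⁻¹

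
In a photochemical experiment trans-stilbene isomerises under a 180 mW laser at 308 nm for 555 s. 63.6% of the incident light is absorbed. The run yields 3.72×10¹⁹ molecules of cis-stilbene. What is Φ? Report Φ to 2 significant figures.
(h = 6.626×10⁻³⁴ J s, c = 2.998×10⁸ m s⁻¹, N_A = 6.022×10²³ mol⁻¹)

Product: 3.72×10¹⁹ / 6.022×10²³ = 6.177×10⁻⁵ mol.
Photon energy at 308 nm: hc/λ = (6.626×10⁻³⁴)(2.998×10⁸)/(308×10⁻⁹) = 6.450×10⁻¹⁹ J.
Energy delivered: (180 mW)(555 s) = 99.90 J.
Photons incident: 99.90 / 6.450×10⁻¹⁹ = 1.549×10²⁰, i.e. 1.549×10²⁰/6.022×10²³ = 2.572×10⁻⁴ mol.
Photons absorbed: 0.636 × 2.572×10⁻⁴ = 1.636×10⁻⁴ mol.
Φ = 6.177×10⁻⁵ mol / 1.636×10⁻⁴ mol photons = 0.38.

Φ = 0.38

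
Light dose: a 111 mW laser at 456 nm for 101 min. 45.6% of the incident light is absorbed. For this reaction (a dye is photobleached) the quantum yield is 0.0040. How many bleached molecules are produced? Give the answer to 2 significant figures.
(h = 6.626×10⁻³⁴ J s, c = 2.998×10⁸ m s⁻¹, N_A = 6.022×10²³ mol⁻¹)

Photon energy at 456 nm: hc/λ = (6.626×10⁻³⁴)(2.998×10⁸)/(456×10⁻⁹) = 4.356×10⁻¹⁹ J.
Energy delivered: (111 mW)(6060 s) = 672.7 J.
Photons incident: 672.7 / 4.356×10⁻¹⁹ = 1.544×10²¹, i.e. 1.544×10²¹/6.022×10²³ = 0.002564 mol.
Photons absorbed: 0.456 × 0.002564 = 0.001169 mol.
Product: Φ × n_abs = 0.0040 × 0.001169 = 4.676×10⁻⁶ mol.
As a count: 4.676×10⁻⁶ × 6.022×10²³ = 2.8×10¹⁸.

2.8×10¹⁸ bleached molecules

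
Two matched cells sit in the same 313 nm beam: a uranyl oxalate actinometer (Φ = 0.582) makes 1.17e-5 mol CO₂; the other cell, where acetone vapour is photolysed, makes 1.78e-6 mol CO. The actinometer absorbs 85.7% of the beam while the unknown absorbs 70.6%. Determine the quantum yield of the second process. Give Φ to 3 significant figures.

Photons absorbed by the actinometer: 1.17e-5 / 0.582 = 2.010e-5 mol.
Incident flux: 2.010e-5 / 0.857 = 2.345e-5 einstein.
Absorbed by unknown: 0.706 × 2.345e-5 = 1.656e-5 mol.
Φ(unknown) = 1.78e-6 / 1.656e-5 = 0.107.

Φ = 0.107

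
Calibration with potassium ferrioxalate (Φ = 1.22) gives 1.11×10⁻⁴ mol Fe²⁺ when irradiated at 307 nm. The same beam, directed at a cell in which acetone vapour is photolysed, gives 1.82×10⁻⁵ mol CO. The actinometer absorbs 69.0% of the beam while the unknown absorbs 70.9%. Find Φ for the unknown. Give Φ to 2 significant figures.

Φ = 0.19

Photons absorbed by the actinometer: 1.11×10⁻⁴ / 1.22 = 9.098×10⁻⁵ mol.
Incident flux: 9.098×10⁻⁵ / 0.690 = 1.319×10⁻⁴ einstein.
Absorbed by unknown: 0.709 × 1.319×10⁻⁴ = 9.352×10⁻⁵ mol.
Φ(unknown) = 1.82×10⁻⁵ / 9.352×10⁻⁵ = 0.19.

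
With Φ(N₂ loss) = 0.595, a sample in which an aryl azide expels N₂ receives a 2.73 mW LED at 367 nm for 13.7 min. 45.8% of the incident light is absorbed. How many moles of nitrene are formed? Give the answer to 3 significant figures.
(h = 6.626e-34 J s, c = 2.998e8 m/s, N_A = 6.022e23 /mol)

Photon energy at 367 nm: hc/λ = (6.626e-34)(2.998e8)/(367e-9) = 5.413e-19 J.
Energy delivered: (2.73 mW)(822 s) = 2.244 J.
Photons incident: 2.244 / 5.413e-19 = 4.146e18, i.e. 4.146e18/6.022e23 = 6.885e-6 mol.
Photons absorbed: 0.458 × 6.885e-6 = 3.153e-6 mol.
Product: Φ × n_abs = 0.595 × 3.153e-6 = 1.876e-6 mol.

1.88e-6 mol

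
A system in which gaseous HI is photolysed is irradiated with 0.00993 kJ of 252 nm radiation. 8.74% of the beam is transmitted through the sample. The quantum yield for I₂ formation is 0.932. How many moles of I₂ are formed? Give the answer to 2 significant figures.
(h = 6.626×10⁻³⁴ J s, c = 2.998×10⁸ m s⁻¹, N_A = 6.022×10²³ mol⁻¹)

1.8×10⁻⁵ mol

Photon energy at 252 nm: hc/λ = (6.626×10⁻³⁴)(2.998×10⁸)/(252×10⁻⁹) = 7.883×10⁻¹⁹ J.
Incident energy: 0.00993 kJ = 9.93 J.
Photons incident: 9.93 / 7.883×10⁻¹⁹ = 1.260×10¹⁹, i.e. 1.260×10¹⁹/6.022×10²³ = 2.092×10⁻⁵ mol.
Fraction absorbed: 1 − 8.74/100 = 0.9126.
Photons absorbed: 0.9126 × 2.092×10⁻⁵ = 1.909×10⁻⁵ mol.
Product: Φ × n_abs = 0.932 × 1.909×10⁻⁵ = 1.779×10⁻⁵ mol.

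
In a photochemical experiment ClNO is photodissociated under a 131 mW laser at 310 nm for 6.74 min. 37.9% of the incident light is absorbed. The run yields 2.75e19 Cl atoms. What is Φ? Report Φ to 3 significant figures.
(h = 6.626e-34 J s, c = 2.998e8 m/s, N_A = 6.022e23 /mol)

Φ = 0.878

Product: 2.75e19 / 6.022e23 = 4.567e-5 mol.
Photon energy at 310 nm: hc/λ = (6.626e-34)(2.998e8)/(310e-9) = 6.408e-19 J.
Energy delivered: (131 mW)(404.4 s) = 52.98 J.
Photons incident: 52.98 / 6.408e-19 = 8.268e19, i.e. 8.268e19/6.022e23 = 1.373e-4 mol.
Photons absorbed: 0.379 × 1.373e-4 = 5.204e-5 mol.
Φ = 4.567e-5 mol / 5.204e-5 mol photons = 0.878.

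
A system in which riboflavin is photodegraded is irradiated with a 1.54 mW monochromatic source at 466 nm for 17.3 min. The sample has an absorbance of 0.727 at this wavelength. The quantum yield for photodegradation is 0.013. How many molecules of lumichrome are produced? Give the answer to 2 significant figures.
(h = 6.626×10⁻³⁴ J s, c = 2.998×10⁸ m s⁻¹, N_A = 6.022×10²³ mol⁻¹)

Photon energy at 466 nm: hc/λ = (6.626×10⁻³⁴)(2.998×10⁸)/(466×10⁻⁹) = 4.263×10⁻¹⁹ J.
Energy delivered: (1.54 mW)(1038 s) = 1.599 J.
Photons incident: 1.599 / 4.263×10⁻¹⁹ = 3.751×10¹⁸, i.e. 3.751×10¹⁸/6.022×10²³ = 6.229×10⁻⁶ mol.
Fraction absorbed: 1 − 10^(−0.727) = 0.8125.
Photons absorbed: 0.8125 × 6.229×10⁻⁶ = 5.061×10⁻⁶ mol.
Product: Φ × n_abs = 0.013 × 5.061×10⁻⁶ = 6.579×10⁻⁸ mol.
As a count: 6.579×10⁻⁸ × 6.022×10²³ = 4.0×10¹⁶.

4.0×10¹⁶ molecules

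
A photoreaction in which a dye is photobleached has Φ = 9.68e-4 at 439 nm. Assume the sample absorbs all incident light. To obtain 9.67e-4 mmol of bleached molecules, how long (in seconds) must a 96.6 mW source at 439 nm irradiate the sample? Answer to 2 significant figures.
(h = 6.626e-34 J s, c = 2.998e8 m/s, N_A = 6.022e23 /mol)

t ≈ 2800 s

Product: 9.67e-4 mmol = 9.67e-7 mol.
Photons that must be absorbed: 9.67e-7 / 9.68e-4 = 9.990e-4 mol.
Photon energy: hc/λ = 4.525e-19 J; per mole, 2.725e5 J mol⁻¹.
Energy required: 9.990e-4 × 2.725e5 = 272.2 J.
Time: 272.2 J / 0.0966 W = 2800 s.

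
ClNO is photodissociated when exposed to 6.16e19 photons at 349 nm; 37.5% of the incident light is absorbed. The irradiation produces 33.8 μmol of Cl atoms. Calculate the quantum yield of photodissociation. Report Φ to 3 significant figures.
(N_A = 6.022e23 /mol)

Φ = 0.881

Product: 33.8 μmol = 3.38e-5 mol.
Moles of photons: 6.16e19 / 6.022e23 = 1.023e-4 mol.
Photons absorbed: 0.375 × 1.023e-4 = 3.836e-5 mol.
Φ = 3.38e-5 mol / 3.836e-5 mol photons = 0.881.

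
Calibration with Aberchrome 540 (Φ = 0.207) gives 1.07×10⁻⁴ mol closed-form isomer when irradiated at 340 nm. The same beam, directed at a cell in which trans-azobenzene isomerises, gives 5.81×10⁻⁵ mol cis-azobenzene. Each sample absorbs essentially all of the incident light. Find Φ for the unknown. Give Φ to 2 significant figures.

Photons absorbed by the actinometer: 1.07×10⁻⁴ / 0.207 = 5.169×10⁻⁴ mol.
Φ(unknown) = 5.81×10⁻⁵ / 5.169×10⁻⁴ = 0.11.

Φ = 0.11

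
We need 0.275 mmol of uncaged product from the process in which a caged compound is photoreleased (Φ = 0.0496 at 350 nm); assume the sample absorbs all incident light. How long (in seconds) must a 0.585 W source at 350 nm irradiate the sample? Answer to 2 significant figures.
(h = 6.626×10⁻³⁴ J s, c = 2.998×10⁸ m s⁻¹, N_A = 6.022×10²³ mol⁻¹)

t ≈ 3200 s

Product: 0.275 mmol = 2.75×10⁻⁴ mol.
Photons that must be absorbed: 2.75×10⁻⁴ / 0.0496 = 0.005544 mol.
Photon energy: hc/λ = 5.676×10⁻¹⁹ J; per mole, 3.418×10⁵ J mol⁻¹.
Energy required: 0.005544 × 3.418×10⁵ = 1895 J.
Time: 1895 J / 0.585 W = 3200 s.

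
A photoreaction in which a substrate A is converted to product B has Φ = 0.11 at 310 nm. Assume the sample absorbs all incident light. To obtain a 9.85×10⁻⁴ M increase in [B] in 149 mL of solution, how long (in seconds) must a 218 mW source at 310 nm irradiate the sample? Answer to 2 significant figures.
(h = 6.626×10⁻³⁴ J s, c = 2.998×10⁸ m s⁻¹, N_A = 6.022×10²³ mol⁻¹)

Product: (9.85×10⁻⁴ M)(0.149 L) = 1.468×10⁻⁴ mol.
Photons that must be absorbed: 1.468×10⁻⁴ / 0.11 = 0.001335 mol.
Photon energy: hc/λ = 6.408×10⁻¹⁹ J; per mole, 3.859×10⁵ J mol⁻¹.
Energy required: 0.001335 × 3.859×10⁵ = 515.2 J.
Time: 515.2 J / 0.218 W = 2400 s.

t ≈ 2400 s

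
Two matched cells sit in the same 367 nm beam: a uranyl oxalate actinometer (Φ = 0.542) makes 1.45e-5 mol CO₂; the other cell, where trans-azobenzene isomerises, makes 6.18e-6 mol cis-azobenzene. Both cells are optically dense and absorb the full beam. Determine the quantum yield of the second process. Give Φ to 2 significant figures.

Photons absorbed by the actinometer: 1.45e-5 / 0.542 = 2.675e-5 mol.
Φ(unknown) = 6.18e-6 / 2.675e-5 = 0.23.

Φ = 0.23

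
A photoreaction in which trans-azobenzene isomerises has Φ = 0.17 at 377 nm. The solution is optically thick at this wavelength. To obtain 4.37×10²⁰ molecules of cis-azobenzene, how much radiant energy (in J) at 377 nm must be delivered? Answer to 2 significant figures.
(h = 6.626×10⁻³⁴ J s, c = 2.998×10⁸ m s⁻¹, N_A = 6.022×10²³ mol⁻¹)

1400 J

Product: 4.37×10²⁰ / 6.022×10²³ = 7.257×10⁻⁴ mol.
Photons that must be absorbed: 7.257×10⁻⁴ / 0.17 = 0.004269 mol.
Photon energy: hc/λ = 5.269×10⁻¹⁹ J; per mole, 3.173×10⁵ J mol⁻¹.
Energy required: 0.004269 × 3.173×10⁵ = 1400 J.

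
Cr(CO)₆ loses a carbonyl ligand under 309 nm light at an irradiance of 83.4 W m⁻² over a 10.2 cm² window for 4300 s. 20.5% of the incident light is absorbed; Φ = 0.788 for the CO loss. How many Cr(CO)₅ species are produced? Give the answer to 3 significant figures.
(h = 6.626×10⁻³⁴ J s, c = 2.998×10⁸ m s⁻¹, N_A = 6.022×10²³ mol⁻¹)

9.19×10¹⁹ species

Photon energy at 309 nm: hc/λ = (6.626×10⁻³⁴)(2.998×10⁸)/(309×10⁻⁹) = 6.429×10⁻¹⁹ J.
Energy delivered: (83.4 W m⁻²)(10.2×10⁻⁴ m²)(4300 s) = 365.8 J.
Photons incident: 365.8 / 6.429×10⁻¹⁹ = 5.690×10²⁰, i.e. 5.690×10²⁰/6.022×10²³ = 9.449×10⁻⁴ mol.
Photons absorbed: 0.205 × 9.449×10⁻⁴ = 1.937×10⁻⁴ mol.
Product: Φ × n_abs = 0.788 × 1.937×10⁻⁴ = 1.526×10⁻⁴ mol.
As a count: 1.526×10⁻⁴ × 6.022×10²³ = 9.19×10¹⁹.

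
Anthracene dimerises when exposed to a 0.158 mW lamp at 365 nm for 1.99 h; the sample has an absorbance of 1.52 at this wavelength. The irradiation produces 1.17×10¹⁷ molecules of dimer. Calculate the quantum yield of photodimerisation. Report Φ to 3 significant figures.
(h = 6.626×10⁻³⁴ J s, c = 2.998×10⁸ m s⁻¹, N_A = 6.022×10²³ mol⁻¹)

Product: 1.17×10¹⁷ / 6.022×10²³ = 1.943×10⁻⁷ mol.
Photon energy at 365 nm: hc/λ = (6.626×10⁻³⁴)(2.998×10⁸)/(365×10⁻⁹) = 5.442×10⁻¹⁹ J.
Energy delivered: (0.158 mW)(7164 s) = 1.132 J.
Photons incident: 1.132 / 5.442×10⁻¹⁹ = 2.080×10¹⁸, i.e. 2.080×10¹⁸/6.022×10²³ = 3.454×10⁻⁶ mol.
Fraction absorbed: 1 − 10^(−1.52) = 0.9698.
Photons absorbed: 0.9698 × 3.454×10⁻⁶ = 3.350×10⁻⁶ mol.
Φ = 1.943×10⁻⁷ mol / 3.350×10⁻⁶ mol photons = 0.0580.

Φ = 0.0580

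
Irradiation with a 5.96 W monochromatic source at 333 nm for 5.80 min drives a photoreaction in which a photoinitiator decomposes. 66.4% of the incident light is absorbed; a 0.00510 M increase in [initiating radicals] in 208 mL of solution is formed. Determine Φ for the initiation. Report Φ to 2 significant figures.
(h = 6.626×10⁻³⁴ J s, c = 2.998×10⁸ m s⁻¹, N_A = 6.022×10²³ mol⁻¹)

Product: (0.00510 M)(0.208 L) = 0.001061 mol.
Photon energy at 333 nm: hc/λ = (6.626×10⁻³⁴)(2.998×10⁸)/(333×10⁻⁹) = 5.965×10⁻¹⁹ J.
Energy delivered: (5.96 W)(348 s) = 2074 J.
Photons incident: 2074 / 5.965×10⁻¹⁹ = 3.477×10²¹, i.e. 3.477×10²¹/6.022×10²³ = 0.005774 mol.
Photons absorbed: 0.664 × 0.005774 = 0.003834 mol.
Φ = 0.001061 mol / 0.003834 mol photons = 0.28.

Φ = 0.28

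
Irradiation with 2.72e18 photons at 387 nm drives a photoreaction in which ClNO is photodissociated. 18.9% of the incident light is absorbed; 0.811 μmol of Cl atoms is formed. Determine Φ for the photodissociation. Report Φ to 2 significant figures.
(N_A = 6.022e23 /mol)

Φ = 0.95

Product: 0.811 μmol = 8.11e-7 mol.
Moles of photons: 2.72e18 / 6.022e23 = 4.517e-6 mol.
Photons absorbed: 0.189 × 4.517e-6 = 8.537e-7 mol.
Φ = 8.11e-7 mol / 8.537e-7 mol photons = 0.95.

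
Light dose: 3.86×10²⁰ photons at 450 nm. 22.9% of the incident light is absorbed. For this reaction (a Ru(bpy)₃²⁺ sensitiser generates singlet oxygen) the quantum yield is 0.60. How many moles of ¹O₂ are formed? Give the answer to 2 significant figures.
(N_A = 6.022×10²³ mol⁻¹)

8.8×10⁻⁵ mol

Moles of photons: 3.86×10²⁰ / 6.022×10²³ = 6.410×10⁻⁴ mol.
Photons absorbed: 0.229 × 6.410×10⁻⁴ = 1.468×10⁻⁴ mol.
Product: Φ × n_abs = 0.60 × 1.468×10⁻⁴ = 8.808×10⁻⁵ mol.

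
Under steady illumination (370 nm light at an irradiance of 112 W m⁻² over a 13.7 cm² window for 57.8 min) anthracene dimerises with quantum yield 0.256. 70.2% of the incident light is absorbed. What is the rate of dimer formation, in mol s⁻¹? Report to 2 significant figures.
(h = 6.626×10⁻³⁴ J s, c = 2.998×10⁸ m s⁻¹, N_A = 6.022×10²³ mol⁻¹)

Photon energy at 370 nm: hc/λ = (6.626×10⁻³⁴)(2.998×10⁸)/(370×10⁻⁹) = 5.369×10⁻¹⁹ J.
Energy delivered: (112 W m⁻²)(13.7×10⁻⁴ m²)(3468 s) = 532.1 J.
Photons incident: 532.1 / 5.369×10⁻¹⁹ = 9.911×10²⁰, i.e. 9.911×10²⁰/6.022×10²³ = 0.001646 mol.
Photons absorbed: 0.702 × 0.001646 = 0.001155 mol.
Product formed: 0.256 × 0.001155 = 2.957×10⁻⁴ mol.
Rate: 2.957×10⁻⁴ / 3468 s = 8.5×10⁻⁸ mol s⁻¹.

8.5×10⁻⁸ mol s⁻¹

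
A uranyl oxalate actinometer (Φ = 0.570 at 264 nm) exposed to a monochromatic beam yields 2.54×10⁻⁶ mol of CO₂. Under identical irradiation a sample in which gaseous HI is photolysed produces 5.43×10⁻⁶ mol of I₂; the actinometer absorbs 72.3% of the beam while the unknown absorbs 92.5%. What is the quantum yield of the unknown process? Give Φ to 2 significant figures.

Photons absorbed by the actinometer: 2.54×10⁻⁶ / 0.570 = 4.456×10⁻⁶ mol.
Incident flux: 4.456×10⁻⁶ / 0.723 = 6.163×10⁻⁶ einstein.
Absorbed by unknown: 0.925 × 6.163×10⁻⁶ = 5.701×10⁻⁶ mol.
Φ(unknown) = 5.43×10⁻⁶ / 5.701×10⁻⁶ = 0.95.

Φ = 0.95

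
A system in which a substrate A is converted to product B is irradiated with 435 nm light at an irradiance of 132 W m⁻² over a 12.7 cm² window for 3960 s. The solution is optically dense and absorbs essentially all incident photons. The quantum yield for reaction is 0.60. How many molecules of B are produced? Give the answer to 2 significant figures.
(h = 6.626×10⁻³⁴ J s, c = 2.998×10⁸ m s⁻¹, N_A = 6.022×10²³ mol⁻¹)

8.7×10²⁰ molecules

Photon energy at 435 nm: hc/λ = (6.626×10⁻³⁴)(2.998×10⁸)/(435×10⁻⁹) = 4.567×10⁻¹⁹ J.
Energy delivered: (132 W m⁻²)(12.7×10⁻⁴ m²)(3960 s) = 663.9 J.
Photons incident: 663.9 / 4.567×10⁻¹⁹ = 1.454×10²¹, i.e. 1.454×10²¹/6.022×10²³ = 0.002414 mol.
Product: Φ × n_abs = 0.60 × 0.002414 = 0.001448 mol.
As a count: 0.001448 × 6.022×10²³ = 8.7×10²⁰.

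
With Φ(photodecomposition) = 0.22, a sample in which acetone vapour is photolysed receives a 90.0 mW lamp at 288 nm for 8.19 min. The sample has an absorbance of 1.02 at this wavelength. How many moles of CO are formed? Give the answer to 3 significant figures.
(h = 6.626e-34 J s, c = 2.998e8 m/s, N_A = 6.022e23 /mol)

2.12e-5 mol

Photon energy at 288 nm: hc/λ = (6.626e-34)(2.998e8)/(288e-9) = 6.897e-19 J.
Energy delivered: (90.0 mW)(491.4 s) = 44.23 J.
Photons incident: 44.23 / 6.897e-19 = 6.413e19, i.e. 6.413e19/6.022e23 = 1.065e-4 mol.
Fraction absorbed: 1 − 10^(−1.02) = 0.9045.
Photons absorbed: 0.9045 × 1.065e-4 = 9.633e-5 mol.
Product: Φ × n_abs = 0.22 × 9.633e-5 = 2.119e-5 mol.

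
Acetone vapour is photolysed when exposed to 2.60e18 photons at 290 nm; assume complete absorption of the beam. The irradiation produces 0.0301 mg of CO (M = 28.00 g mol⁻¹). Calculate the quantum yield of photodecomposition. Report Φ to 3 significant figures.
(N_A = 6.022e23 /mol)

Product: 0.0301 mg / 28.00 g mol⁻¹ = 1.075e-6 mol.
Moles of photons: 2.60e18 / 6.022e23 = 4.318e-6 mol.
Φ = 1.075e-6 mol / 4.318e-6 mol photons = 0.249.

Φ = 0.249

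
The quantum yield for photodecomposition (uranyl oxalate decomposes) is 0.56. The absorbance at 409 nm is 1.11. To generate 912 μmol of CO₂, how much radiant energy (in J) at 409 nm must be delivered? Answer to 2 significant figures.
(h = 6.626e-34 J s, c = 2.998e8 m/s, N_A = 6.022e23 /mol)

520 J

Product: 912 μmol = 9.12e-4 mol.
Photons that must be absorbed: 9.12e-4 / 0.56 = 0.001629 mol.
Fraction absorbed: 1 − 10^(−1.11) = 0.9224.
Incident photons needed: 0.001629 / 0.9224 = 0.001766 mol.
Photon energy: hc/λ = 4.857e-19 J; per mole, 2.925e5 J mol⁻¹.
Energy required: 0.001766 × 2.925e5 = 520 J.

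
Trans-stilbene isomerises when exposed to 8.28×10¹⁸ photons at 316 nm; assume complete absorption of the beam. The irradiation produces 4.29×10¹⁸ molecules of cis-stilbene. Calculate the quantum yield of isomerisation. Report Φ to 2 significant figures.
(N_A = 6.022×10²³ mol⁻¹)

Product: 4.29×10¹⁸ / 6.022×10²³ = 7.124×10⁻⁶ mol.
Moles of photons: 8.28×10¹⁸ / 6.022×10²³ = 1.375×10⁻⁵ mol.
Φ = 7.124×10⁻⁶ mol / 1.375×10⁻⁵ mol photons = 0.52.

Φ = 0.52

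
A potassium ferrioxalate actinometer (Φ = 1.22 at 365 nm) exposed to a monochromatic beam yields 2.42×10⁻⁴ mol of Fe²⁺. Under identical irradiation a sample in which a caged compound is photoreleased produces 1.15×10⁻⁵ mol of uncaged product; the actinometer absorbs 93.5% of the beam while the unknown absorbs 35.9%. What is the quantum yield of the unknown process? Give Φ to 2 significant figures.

Photons absorbed by the actinometer: 2.42×10⁻⁴ / 1.22 = 1.984×10⁻⁴ mol.
Incident flux: 1.984×10⁻⁴ / 0.935 = 2.122×10⁻⁴ einstein.
Absorbed by unknown: 0.359 × 2.122×10⁻⁴ = 7.618×10⁻⁵ mol.
Φ(unknown) = 1.15×10⁻⁵ / 7.618×10⁻⁵ = 0.15.

Φ = 0.15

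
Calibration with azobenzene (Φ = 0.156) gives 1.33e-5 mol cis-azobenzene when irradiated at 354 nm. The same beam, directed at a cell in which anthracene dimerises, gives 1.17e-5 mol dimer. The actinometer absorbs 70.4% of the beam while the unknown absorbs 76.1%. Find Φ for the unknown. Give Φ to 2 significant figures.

Photons absorbed by the actinometer: 1.33e-5 / 0.156 = 8.526e-5 mol.
Incident flux: 8.526e-5 / 0.704 = 1.211e-4 einstein.
Absorbed by unknown: 0.761 × 1.211e-4 = 9.216e-5 mol.
Φ(unknown) = 1.17e-5 / 9.216e-5 = 0.13.

Φ = 0.13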